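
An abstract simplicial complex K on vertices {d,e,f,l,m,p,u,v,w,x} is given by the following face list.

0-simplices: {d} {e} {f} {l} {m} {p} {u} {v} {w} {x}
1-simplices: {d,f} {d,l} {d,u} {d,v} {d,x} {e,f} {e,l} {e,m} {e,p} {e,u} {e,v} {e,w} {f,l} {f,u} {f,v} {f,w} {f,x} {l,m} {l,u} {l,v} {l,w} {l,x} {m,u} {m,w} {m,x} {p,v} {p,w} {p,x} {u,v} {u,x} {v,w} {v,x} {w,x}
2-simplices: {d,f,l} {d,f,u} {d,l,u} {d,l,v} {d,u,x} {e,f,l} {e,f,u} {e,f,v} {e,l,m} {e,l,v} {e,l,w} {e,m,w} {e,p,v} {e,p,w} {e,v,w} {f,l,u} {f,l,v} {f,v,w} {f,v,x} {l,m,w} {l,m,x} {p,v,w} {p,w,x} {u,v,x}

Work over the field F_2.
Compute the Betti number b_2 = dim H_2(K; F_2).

b_2=4

n_0=10 n_1=33 n_2=24  [Z2]
∂1: piv[df,dl,du,dv,dx,ef,em,ep,ew] rk=9  ker:el,eu,ev,fl,fu,fv,fw,fx,lm,lu,lv,lw,lx,mu,mw,mx,pv,pw,px,uv,ux,vw,vx,wx
∂2: piv[dfl,dfu,dlu,dlv,dux,efl,efu,efv,elm,elv,elw,emw,epv,epw,evw,fvw,fvx,lmx,pwx,uvx] rk=20  ker:flu,flv,lmw,pvw
b_2=(24−20)−0=4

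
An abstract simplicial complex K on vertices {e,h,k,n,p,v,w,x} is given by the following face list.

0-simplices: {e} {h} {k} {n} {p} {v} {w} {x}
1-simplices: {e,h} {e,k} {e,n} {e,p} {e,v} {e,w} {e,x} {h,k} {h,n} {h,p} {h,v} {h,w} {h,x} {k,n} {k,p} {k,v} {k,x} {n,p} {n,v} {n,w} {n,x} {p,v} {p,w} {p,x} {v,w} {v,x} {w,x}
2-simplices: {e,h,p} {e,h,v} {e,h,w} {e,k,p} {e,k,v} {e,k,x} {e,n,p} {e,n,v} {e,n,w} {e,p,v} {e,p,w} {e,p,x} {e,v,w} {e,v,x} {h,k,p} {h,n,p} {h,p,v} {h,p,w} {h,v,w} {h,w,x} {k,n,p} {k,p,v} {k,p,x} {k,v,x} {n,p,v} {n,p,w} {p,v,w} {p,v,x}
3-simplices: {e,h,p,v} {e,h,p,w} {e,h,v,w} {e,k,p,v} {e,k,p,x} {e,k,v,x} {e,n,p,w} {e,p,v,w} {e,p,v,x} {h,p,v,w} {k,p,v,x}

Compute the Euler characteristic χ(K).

χ(K)=-2

n_0=8 n_1=27 n_2=28 n_3=11
χ=+8−27+28−11=-2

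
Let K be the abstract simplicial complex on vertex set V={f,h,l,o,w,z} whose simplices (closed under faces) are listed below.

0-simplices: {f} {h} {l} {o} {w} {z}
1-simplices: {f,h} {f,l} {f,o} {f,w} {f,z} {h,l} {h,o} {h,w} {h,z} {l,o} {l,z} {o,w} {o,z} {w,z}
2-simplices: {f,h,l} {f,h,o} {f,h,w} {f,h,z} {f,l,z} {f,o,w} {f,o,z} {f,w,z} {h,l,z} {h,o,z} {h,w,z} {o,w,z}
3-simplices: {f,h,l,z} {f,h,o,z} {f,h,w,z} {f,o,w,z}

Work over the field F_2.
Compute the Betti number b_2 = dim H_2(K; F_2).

n_0=6 n_1=14 n_2=12 n_3=4  [Z2]
∂1: piv[fh,fl,fo,fw,fz] rk=5  ker:hl,ho,hw,hz,lo,lz,ow,oz,wz
∂2: piv[fhl,fho,fhw,fhz,flz,fow,foz,fwz] rk=8  ker:hlz,hoz,hwz,owz
∂3: piv[fhlz,fhoz,fhwz,fowz] rk=4
b_2=(12−8)−4=0

b_2=0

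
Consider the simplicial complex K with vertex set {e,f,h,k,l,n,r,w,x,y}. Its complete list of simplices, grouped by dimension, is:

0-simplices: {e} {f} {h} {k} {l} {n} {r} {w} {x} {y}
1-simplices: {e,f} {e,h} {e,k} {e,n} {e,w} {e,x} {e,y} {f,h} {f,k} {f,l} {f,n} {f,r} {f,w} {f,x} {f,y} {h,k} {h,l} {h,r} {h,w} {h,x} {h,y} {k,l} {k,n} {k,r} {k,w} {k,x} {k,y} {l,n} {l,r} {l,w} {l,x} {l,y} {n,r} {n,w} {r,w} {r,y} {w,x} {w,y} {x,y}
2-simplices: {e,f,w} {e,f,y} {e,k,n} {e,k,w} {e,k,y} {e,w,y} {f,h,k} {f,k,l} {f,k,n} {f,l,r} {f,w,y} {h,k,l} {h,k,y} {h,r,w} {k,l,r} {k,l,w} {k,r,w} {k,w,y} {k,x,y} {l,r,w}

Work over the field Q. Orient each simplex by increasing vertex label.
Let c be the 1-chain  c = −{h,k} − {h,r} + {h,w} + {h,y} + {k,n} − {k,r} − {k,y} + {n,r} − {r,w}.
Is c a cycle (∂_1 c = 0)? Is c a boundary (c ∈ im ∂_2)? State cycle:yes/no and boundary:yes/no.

n_0=10 n_1=39 n_2=20  [Q]
∂1: piv[ef,eh,ek,en,ew,ex,ey,fl,fr] rk=9  ker:fh,fk,fn,fw,fx,fy,hk,hl,hr,hw,hx,hy,kl,kn,kr,kw,kx,ky,ln,lr,lw,lx,ly,nr,nw,rw,ry,wx,wy,xy
∂2: piv[efw,efy,ekn,ekw,eky,ewy,fhk,fkl,fkn,flr,hkl,hky,hrw,klr,klw,krw,kxy] rk=17  ker:fwy,kwy,lrw
∂1c = 0
c vs im∂2: residual ≠ 0 ⇒ not boundary

cycle:yes boundary:no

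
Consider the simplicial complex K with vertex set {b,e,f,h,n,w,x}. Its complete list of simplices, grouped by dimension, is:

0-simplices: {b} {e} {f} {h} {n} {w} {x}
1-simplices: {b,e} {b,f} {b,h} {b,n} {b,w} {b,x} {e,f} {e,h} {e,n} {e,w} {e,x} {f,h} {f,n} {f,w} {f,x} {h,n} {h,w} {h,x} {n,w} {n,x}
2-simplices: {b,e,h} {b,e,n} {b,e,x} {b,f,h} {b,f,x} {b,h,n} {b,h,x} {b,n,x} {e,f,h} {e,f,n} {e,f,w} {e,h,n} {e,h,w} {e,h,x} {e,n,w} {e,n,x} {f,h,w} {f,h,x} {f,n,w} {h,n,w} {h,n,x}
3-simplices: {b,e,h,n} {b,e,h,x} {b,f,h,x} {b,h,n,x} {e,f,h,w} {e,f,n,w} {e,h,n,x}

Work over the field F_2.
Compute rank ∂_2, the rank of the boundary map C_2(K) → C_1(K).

n_0=7 n_1=20 n_2=21 n_3=7  [Z2]
∂1: piv[be,bf,bh,bn,bw,bx] rk=6  ker:ef,eh,en,ew,ex,fh,fn,fw,fx,hn,hw,hx,nw,nx
∂2: piv[beh,ben,bex,bfh,bfx,bhn,bhx,bnx,efh,efn,efw,ehw,enw] rk=13  ker:ehn,ehx,enx,fhw,fhx,fnw,hnw,hnx
∂3: piv[behn,behx,bfhx,bhnx,efhw,efnw,ehnx] rk=7
rk∂_2=13

rank∂_2=13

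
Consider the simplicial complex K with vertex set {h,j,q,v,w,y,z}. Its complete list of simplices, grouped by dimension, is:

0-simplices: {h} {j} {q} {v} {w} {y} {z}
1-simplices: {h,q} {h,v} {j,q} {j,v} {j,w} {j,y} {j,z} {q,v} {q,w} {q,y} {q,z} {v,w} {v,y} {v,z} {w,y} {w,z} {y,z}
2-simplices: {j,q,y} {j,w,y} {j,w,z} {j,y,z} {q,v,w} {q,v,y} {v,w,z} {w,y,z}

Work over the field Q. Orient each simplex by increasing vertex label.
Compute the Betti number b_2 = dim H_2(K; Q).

n_0=7 n_1=17 n_2=8  [Q]
∂1: piv[hq,hv,jq,jw,jy,jz] rk=6  ker:jv,qv,qw,qy,qz,vw,vy,vz,wy,wz,yz
∂2: piv[jqy,jwy,jwz,jyz,qvw,qvy,vwz] rk=7  ker:wyz
b_2=(8−7)−0=1

b_2=1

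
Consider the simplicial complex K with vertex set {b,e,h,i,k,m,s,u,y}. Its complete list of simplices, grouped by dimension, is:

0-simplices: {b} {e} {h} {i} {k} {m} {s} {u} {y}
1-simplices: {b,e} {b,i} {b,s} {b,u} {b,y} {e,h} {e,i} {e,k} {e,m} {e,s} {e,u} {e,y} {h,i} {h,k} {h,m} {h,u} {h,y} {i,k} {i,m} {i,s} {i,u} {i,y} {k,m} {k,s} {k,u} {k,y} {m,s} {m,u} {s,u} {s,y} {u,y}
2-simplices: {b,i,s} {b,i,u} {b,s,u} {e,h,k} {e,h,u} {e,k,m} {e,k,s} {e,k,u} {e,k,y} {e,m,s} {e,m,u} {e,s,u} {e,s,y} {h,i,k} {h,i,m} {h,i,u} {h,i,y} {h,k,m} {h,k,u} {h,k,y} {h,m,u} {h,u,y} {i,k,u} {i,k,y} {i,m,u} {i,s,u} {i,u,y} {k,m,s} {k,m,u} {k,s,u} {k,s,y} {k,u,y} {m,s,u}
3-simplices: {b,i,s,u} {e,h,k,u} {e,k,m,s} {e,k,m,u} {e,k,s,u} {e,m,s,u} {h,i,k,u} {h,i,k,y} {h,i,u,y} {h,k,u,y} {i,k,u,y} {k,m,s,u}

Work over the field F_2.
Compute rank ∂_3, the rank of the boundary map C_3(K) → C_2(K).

n_0=9 n_1=31 n_2=33 n_3=12  [Z2]
∂1: piv[be,bi,bs,bu,by,eh,ek,em] rk=8  ker:ei,es,eu,ey,hi,hk,hm,hu,hy,ik,im,is,iu,iy,km,ks,ku,ky,ms,mu,su,sy,uy
∂2: piv[bis,biu,bsu,ehk,ehu,ekm,eks,eku,eky,ems,emu,esu,esy,hik,him,hiu,hiy,hkm,hky,huy] rk=20  ker:hku,hmu,iku,iky,imu,isu,iuy,kms,kmu,ksu,ksy,kuy,msu
∂3: piv[bisu,ehku,ekms,ekmu,eksu,emsu,hiku,hiky,hiuy,hkuy] rk=10  ker:ikuy,kmsu
rk∂_3=10

rank∂_3=10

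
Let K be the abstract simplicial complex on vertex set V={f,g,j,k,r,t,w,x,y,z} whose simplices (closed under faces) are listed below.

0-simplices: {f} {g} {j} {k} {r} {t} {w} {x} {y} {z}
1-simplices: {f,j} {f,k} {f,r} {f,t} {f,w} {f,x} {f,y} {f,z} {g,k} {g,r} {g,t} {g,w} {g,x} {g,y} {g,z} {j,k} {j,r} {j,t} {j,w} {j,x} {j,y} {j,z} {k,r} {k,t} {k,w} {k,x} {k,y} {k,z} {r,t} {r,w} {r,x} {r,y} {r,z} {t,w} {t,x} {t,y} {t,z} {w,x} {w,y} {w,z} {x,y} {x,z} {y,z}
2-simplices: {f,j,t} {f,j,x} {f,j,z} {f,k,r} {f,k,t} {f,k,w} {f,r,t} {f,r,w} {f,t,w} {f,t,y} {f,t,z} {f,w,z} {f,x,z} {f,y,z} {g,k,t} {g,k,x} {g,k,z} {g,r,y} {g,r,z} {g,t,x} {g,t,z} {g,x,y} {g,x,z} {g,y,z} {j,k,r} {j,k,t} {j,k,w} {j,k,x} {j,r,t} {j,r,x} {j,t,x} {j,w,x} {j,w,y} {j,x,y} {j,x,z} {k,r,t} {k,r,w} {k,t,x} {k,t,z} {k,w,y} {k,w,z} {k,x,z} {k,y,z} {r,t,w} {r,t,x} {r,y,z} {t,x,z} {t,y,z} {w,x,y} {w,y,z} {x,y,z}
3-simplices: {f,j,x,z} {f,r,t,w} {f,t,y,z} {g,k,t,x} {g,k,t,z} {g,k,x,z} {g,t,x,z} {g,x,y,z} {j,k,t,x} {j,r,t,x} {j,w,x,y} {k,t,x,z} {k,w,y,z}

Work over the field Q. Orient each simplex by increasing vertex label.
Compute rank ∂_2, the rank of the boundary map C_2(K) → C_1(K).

rank∂_2=32

n_0=10 n_1=43 n_2=51 n_3=13  [Q]
∂1: piv[fj,fk,fr,ft,fw,fx,fy,fz,gk] rk=9  ker:gr,gt,gw,gx,gy,gz,jk,jr,jt,jw,jx,jy,jz,kr,kt,kw,kx,ky,kz,rt,rw,rx,ry,rz,tw,tx,ty,tz,wx,wy,wz,xy,xz,yz
∂2: piv[fjt,fjx,fjz,fkr,fkt,fkw,frt,frw,ftw,fty,ftz,fwz,fxz,fyz,gkt,gkx,gkz,gry,grz,gtx,gtz,gxy,gxz,gyz,jkr,jkt,jkw,jrx,jwx,jwy,jxy,kwy] rk=32  ker:jkx,jrt,jtx,jxz,krt,krw,ktx,ktz,kwz,kxz,kyz,rtw,rtx,ryz,txz,tyz,wxy,wyz,xyz
∂3: piv[fjxz,frtw,ftyz,gktx,gktz,gkxz,gtxz,gxyz,jktx,jrtx,jwxy,kwyz] rk=12  ker:ktxz
rk∂_2=32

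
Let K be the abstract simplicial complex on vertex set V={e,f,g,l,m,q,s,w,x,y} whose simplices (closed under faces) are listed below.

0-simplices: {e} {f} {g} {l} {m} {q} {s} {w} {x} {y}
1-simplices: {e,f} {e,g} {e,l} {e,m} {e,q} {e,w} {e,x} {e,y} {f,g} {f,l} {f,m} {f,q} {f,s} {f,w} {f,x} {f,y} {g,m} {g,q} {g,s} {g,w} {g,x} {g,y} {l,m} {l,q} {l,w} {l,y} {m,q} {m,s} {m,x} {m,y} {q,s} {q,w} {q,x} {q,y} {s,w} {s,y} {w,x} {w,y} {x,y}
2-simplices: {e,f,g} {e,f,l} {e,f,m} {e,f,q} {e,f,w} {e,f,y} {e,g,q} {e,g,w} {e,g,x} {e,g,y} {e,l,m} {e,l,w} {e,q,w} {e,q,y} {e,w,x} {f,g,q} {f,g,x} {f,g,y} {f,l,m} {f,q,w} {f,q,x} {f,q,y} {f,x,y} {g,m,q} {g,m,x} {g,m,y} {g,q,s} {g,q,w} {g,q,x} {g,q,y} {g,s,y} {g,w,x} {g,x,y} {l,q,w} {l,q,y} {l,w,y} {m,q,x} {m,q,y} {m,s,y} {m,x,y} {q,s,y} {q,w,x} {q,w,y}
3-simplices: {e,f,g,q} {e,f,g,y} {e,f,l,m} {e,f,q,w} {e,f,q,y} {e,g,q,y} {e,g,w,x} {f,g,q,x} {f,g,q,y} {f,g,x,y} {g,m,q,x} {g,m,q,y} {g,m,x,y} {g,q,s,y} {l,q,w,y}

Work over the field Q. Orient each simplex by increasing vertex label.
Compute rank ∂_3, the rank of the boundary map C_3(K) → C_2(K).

rank∂_3=14

n_0=10 n_1=39 n_2=43 n_3=15  [Q]
∂1: piv[ef,eg,el,em,eq,ew,ex,ey,fs] rk=9  ker:fg,fl,fm,fq,fw,fx,fy,gm,gq,gs,gw,gx,gy,lm,lq,lw,ly,mq,ms,mx,my,qs,qw,qx,qy,sw,sy,wx,wy,xy
∂2: piv[efg,efl,efm,efq,efw,efy,egq,egw,egx,egy,elm,elw,eqw,eqy,ewx,fgx,fqx,fxy,gmq,gmx,gmy,gqs,gsy,lqw,lqy,lwy,msy] rk=27  ker:fgq,fgy,flm,fqw,fqy,gqw,gqx,gqy,gwx,gxy,mqx,mqy,mxy,qsy,qwx,qwy
∂3: piv[efgq,efgy,eflm,efqw,efqy,egqy,egwx,fgqx,fgxy,gmqx,gmqy,gmxy,gqsy,lqwy] rk=14  ker:fgqy
rk∂_3=14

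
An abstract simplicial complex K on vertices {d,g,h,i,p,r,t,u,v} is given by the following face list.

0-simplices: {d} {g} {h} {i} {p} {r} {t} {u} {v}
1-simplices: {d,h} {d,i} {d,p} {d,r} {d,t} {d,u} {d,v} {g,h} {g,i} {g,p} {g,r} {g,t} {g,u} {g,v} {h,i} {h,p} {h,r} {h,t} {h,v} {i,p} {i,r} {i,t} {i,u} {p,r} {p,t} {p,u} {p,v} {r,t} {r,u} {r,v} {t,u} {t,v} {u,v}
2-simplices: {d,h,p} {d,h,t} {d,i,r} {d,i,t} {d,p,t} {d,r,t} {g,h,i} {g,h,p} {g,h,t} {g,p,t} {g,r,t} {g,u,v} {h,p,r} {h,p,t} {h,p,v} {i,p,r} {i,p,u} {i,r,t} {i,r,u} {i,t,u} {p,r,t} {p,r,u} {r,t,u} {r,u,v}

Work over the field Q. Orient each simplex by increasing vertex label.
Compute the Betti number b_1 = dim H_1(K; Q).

n_0=9 n_1=33 n_2=24  [Q]
∂1: piv[dh,di,dp,dr,dt,du,dv,gh] rk=8  ker:gi,gp,gr,gt,gu,gv,hi,hp,hr,ht,hv,ip,ir,it,iu,pr,pt,pu,pv,rt,ru,rv,tu,tv,uv
∂2: piv[dhp,dht,dir,dit,dpt,drt,ghi,ghp,ght,grt,guv,hpr,hpv,ipr,ipu,iru,itu,prt,ruv] rk=19  ker:gpt,hpt,irt,pru,rtu
b_1=(33−8)−19=6

b_1=6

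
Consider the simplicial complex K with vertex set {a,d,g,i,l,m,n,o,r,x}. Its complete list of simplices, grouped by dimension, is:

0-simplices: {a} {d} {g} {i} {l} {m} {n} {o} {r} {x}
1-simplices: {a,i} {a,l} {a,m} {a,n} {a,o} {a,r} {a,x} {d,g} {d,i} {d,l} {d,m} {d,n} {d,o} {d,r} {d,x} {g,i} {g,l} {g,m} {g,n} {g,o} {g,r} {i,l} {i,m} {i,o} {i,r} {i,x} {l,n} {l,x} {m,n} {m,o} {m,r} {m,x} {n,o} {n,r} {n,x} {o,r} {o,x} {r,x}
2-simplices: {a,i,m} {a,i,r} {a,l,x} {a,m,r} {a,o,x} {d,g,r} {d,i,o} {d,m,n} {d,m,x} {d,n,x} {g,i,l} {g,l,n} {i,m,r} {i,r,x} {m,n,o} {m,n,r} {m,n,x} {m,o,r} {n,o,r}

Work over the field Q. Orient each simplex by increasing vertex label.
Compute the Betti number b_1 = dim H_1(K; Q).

n_0=10 n_1=38 n_2=19  [Q]
∂1: piv[ai,al,am,an,ao,ar,ax,dg,di] rk=9  ker:dl,dm,dn,do,dr,dx,gi,gl,gm,gn,go,gr,il,im,io,ir,ix,ln,lx,mn,mo,mr,mx,no,nr,nx,or,ox,rx
∂2: piv[aim,air,alx,amr,aox,dgr,dio,dmn,dmx,dnx,gil,gln,irx,mno,mnr,mor] rk=16  ker:imr,mnx,nor
b_1=(38−9)−16=13

b_1=13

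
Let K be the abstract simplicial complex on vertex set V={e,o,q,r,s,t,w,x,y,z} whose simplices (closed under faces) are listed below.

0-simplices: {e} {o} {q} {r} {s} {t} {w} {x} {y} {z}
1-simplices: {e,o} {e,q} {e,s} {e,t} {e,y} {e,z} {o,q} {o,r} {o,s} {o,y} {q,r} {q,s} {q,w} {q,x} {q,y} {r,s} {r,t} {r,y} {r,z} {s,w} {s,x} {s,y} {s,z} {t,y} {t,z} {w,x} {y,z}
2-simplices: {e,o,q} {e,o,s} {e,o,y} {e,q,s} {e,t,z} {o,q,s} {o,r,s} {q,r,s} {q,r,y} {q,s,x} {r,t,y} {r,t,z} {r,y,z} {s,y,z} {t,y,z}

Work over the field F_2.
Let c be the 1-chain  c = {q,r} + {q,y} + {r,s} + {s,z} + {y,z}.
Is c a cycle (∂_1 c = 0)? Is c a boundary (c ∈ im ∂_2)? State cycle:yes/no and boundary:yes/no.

n_0=10 n_1=27 n_2=15  [Z2]
∂1: piv[eo,eq,es,et,ey,ez,or,qw,qx] rk=9  ker:oq,os,oy,qr,qs,qy,rs,rt,ry,rz,sw,sx,sy,sz,ty,tz,wx,yz
∂2: piv[eoq,eos,eoy,eqs,etz,ors,qrs,qry,qsx,rty,rtz,ryz,syz] rk=13  ker:oqs,tyz
∂1c = 0
c vs im∂2: residual ≠ 0 ⇒ not boundary

cycle:yes boundary:no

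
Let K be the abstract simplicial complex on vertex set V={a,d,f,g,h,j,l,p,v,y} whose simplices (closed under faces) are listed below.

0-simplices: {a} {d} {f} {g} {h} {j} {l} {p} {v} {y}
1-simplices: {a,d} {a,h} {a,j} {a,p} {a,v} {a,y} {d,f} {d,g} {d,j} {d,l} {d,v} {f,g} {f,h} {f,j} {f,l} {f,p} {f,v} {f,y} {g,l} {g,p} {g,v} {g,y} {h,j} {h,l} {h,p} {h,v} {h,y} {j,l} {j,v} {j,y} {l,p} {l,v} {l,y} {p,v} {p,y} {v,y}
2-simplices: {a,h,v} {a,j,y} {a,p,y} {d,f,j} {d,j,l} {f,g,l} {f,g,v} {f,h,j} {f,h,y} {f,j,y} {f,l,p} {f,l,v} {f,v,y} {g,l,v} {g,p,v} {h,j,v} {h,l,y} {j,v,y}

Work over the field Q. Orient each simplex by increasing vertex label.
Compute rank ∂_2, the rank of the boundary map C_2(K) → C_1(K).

n_0=10 n_1=36 n_2=18  [Q]
∂1: piv[ad,ah,aj,ap,av,ay,df,dg,dl] rk=9  ker:dj,dv,fg,fh,fj,fl,fp,fv,fy,gl,gp,gv,gy,hj,hl,hp,hv,hy,jl,jv,jy,lp,lv,ly,pv,py,vy
∂2: piv[ahv,ajy,apy,dfj,djl,fgl,fgv,fhj,fhy,fjy,flp,flv,fvy,gpv,hjv,hly,jvy] rk=17  ker:glv
rk∂_2=17

rank∂_2=17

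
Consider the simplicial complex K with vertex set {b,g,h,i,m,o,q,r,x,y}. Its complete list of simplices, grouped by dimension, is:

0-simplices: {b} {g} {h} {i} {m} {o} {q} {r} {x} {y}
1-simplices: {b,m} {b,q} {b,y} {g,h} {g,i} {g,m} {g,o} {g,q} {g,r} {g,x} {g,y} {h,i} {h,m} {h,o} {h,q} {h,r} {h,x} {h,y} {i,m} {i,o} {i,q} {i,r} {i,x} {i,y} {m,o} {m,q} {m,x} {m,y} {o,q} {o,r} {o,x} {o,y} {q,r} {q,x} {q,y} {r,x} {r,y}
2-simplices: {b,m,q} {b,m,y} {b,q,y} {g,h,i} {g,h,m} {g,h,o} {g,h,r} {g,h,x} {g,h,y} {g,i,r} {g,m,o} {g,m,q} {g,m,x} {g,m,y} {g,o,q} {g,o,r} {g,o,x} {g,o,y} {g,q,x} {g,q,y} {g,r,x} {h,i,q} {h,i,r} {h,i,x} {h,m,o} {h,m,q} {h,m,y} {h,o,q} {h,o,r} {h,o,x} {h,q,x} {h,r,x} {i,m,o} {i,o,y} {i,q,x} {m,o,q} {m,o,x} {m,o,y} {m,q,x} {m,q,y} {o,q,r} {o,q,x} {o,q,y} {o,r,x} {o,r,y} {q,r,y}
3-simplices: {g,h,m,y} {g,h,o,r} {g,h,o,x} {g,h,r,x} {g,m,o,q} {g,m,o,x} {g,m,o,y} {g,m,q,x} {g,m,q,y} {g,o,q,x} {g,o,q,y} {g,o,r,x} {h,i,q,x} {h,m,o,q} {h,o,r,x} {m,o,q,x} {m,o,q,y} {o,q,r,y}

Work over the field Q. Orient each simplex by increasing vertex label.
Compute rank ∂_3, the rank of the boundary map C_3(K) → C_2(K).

n_0=10 n_1=37 n_2=46 n_3=18  [Q]
∂1: piv[bm,bq,by,gh,gi,gm,go,gr,gx] rk=9  ker:gq,gy,hi,hm,ho,hq,hr,hx,hy,im,io,iq,ir,ix,iy,mo,mq,mx,my,oq,or,ox,oy,qr,qx,qy,rx,ry
∂2: piv[bmq,bmy,bqy,ghi,ghm,gho,ghr,ghx,ghy,gir,gmo,gmq,gmx,gmy,goq,gor,gox,goy,gqx,grx,hiq,hix,hmq,imo,ioy,oqr,ory] rk=27  ker:gqy,hir,hmo,hmy,hoq,hor,hox,hqx,hrx,iqx,moq,mox,moy,mqx,mqy,oqx,oqy,orx,qry
∂3: piv[ghmy,ghor,ghox,ghrx,gmoq,gmox,gmoy,gmqx,gmqy,goqx,goqy,gorx,hiqx,hmoq,oqry] rk=15  ker:horx,moqx,moqy
rk∂_3=15

rank∂_3=15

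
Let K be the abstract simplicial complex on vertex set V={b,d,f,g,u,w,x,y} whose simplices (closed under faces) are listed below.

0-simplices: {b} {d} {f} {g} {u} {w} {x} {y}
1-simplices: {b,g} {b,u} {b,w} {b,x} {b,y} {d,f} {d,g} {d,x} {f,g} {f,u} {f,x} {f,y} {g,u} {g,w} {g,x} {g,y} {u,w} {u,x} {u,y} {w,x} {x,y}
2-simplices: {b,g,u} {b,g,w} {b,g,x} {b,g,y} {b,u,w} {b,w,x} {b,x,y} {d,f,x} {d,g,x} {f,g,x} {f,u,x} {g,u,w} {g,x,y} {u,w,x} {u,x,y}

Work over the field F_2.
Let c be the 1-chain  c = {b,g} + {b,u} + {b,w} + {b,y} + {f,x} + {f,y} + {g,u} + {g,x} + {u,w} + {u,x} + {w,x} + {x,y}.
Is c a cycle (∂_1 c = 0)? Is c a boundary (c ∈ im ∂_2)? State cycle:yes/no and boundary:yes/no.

cycle:no boundary:no

n_0=8 n_1=21 n_2=15  [Z2]
∂1: piv[bg,bu,bw,bx,by,df,dg] rk=7  ker:dx,fg,fu,fx,fy,gu,gw,gx,gy,uw,ux,uy,wx,xy
∂2: piv[bgu,bgw,bgx,bgy,buw,bwx,bxy,dfx,dgx,fgx,fux,uwx,uxy] rk=13  ker:guw,gxy
∂1c = {g} + {w} + {x} + {y}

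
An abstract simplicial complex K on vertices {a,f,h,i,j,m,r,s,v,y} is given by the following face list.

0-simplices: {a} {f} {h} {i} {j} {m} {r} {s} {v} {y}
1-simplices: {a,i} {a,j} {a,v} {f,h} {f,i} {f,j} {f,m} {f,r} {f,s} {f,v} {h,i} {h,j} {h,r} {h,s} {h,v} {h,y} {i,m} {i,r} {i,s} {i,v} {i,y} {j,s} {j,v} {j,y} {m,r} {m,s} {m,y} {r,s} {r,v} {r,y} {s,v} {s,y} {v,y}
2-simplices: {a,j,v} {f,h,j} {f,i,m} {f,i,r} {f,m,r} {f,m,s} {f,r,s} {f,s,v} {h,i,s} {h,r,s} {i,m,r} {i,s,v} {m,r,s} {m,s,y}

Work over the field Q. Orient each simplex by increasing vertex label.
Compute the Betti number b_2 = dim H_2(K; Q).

n_0=10 n_1=33 n_2=14  [Q]
∂1: piv[ai,aj,av,fh,fi,fm,fr,fs,hy] rk=9  ker:fj,fv,hi,hj,hr,hs,hv,im,ir,is,iv,iy,js,jv,jy,mr,ms,my,rs,rv,ry,sv,sy,vy
∂2: piv[ajv,fhj,fim,fir,fmr,fms,frs,fsv,his,hrs,isv,msy] rk=12  ker:imr,mrs
b_2=(14−12)−0=2

b_2=2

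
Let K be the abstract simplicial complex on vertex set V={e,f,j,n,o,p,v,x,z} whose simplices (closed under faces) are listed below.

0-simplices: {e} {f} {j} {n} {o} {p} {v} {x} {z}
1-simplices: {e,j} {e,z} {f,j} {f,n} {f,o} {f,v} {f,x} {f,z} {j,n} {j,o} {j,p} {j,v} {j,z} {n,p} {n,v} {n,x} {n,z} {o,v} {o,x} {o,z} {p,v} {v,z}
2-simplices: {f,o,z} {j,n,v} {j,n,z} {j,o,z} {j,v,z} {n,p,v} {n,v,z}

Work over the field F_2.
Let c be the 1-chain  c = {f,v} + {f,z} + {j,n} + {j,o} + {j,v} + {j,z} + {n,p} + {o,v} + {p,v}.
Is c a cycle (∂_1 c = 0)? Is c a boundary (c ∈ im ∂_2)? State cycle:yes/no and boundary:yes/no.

cycle:yes boundary:no

n_0=9 n_1=22 n_2=7  [Z2]
∂1: piv[ej,ez,fj,fn,fo,fv,fx,jp] rk=8  ker:fz,jn,jo,jv,jz,np,nv,nx,nz,ov,ox,oz,pv,vz
∂2: piv[foz,jnv,jnz,joz,jvz,npv] rk=6  ker:nvz
∂1c = 0
c vs im∂2: residual ≠ 0 ⇒ not boundary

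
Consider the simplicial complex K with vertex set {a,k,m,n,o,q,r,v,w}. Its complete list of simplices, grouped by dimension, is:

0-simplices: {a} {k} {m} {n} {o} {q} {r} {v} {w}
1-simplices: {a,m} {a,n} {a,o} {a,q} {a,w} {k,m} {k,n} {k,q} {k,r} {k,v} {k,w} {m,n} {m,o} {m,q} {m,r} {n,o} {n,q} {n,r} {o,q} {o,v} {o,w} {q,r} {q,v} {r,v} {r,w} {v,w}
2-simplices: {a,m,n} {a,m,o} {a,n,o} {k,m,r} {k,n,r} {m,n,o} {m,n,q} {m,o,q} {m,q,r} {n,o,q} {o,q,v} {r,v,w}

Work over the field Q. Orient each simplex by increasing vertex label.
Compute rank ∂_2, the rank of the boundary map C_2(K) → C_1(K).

rank∂_2=10

n_0=9 n_1=26 n_2=12  [Q]
∂1: piv[am,an,ao,aq,aw,km,kr,kv] rk=8  ker:kn,kq,kw,mn,mo,mq,mr,no,nq,nr,oq,ov,ow,qr,qv,rv,rw,vw
∂2: piv[amn,amo,ano,kmr,knr,mnq,moq,mqr,oqv,rvw] rk=10  ker:mno,noq
rk∂_2=10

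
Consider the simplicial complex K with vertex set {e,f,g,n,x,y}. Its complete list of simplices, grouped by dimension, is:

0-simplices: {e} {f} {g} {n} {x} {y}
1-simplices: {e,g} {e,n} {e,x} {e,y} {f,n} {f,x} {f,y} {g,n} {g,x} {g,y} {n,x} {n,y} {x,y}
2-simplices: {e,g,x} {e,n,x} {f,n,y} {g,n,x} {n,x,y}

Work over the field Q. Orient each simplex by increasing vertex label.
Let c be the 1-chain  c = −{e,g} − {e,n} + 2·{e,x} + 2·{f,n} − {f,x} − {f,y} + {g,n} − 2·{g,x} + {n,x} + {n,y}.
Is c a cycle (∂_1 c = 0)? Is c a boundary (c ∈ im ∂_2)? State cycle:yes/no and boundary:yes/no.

n_0=6 n_1=13 n_2=5  [Q]
∂1: piv[eg,en,ex,ey,fn] rk=5  ker:fx,fy,gn,gx,gy,nx,ny,xy
∂2: piv[egx,enx,fny,gnx,nxy] rk=5
∂1c = 0
c vs im∂2: residual ≠ 0 ⇒ not boundary

cycle:yes boundary:no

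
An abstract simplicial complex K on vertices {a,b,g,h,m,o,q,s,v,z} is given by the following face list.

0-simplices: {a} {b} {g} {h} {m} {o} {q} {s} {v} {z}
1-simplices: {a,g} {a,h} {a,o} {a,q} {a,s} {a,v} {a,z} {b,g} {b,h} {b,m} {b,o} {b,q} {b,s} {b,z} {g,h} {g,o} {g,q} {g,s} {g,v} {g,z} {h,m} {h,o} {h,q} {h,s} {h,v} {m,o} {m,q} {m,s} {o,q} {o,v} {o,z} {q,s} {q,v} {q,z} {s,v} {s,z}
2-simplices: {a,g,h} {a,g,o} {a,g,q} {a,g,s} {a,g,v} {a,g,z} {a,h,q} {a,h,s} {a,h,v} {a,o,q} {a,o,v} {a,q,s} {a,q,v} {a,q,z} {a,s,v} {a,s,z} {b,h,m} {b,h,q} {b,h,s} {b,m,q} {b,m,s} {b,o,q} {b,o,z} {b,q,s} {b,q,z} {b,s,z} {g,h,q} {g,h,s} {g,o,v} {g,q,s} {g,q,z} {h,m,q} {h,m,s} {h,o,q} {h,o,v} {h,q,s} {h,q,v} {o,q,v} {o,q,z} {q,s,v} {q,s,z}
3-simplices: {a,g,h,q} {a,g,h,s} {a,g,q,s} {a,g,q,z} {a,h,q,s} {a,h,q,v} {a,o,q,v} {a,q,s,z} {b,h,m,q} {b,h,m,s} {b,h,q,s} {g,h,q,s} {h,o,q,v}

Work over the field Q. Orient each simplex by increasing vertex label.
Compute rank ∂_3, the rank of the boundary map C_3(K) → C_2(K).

n_0=10 n_1=36 n_2=41 n_3=13  [Q]
∂1: piv[ag,ah,ao,aq,as,av,az,bg,bm] rk=9  ker:bh,bo,bq,bs,bz,gh,go,gq,gs,gv,gz,hm,ho,hq,hs,hv,mo,mq,ms,oq,ov,oz,qs,qv,qz,sv,sz
∂2: piv[agh,ago,agq,ags,agv,agz,ahq,ahs,ahv,aoq,aov,aqs,aqv,aqz,asv,asz,bhm,bhq,bhs,bmq,bms,boq,boz,bqz,hoq] rk=25  ker:bqs,bsz,ghq,ghs,gov,gqs,gqz,hmq,hms,hov,hqs,hqv,oqv,oqz,qsv,qsz
∂3: piv[aghq,aghs,agqs,agqz,ahqs,ahqv,aoqv,aqsz,bhmq,bhms,bhqs,hoqv] rk=12  ker:ghqs
rk∂_3=12

rank∂_3=12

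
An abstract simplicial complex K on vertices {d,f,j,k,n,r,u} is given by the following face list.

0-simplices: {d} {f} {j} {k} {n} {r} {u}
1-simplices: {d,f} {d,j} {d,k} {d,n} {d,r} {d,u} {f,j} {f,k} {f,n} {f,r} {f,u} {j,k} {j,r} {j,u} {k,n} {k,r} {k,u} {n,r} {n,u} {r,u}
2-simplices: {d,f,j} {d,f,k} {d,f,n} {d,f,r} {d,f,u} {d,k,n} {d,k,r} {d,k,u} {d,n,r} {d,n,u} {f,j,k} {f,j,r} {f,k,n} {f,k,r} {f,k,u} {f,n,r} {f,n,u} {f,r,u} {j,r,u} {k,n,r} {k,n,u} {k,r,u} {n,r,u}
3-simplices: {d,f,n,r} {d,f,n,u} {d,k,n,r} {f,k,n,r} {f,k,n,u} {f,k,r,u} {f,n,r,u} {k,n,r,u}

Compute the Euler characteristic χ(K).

n_0=7 n_1=20 n_2=23 n_3=8
χ=+7−20+23−8=2

χ(K)=2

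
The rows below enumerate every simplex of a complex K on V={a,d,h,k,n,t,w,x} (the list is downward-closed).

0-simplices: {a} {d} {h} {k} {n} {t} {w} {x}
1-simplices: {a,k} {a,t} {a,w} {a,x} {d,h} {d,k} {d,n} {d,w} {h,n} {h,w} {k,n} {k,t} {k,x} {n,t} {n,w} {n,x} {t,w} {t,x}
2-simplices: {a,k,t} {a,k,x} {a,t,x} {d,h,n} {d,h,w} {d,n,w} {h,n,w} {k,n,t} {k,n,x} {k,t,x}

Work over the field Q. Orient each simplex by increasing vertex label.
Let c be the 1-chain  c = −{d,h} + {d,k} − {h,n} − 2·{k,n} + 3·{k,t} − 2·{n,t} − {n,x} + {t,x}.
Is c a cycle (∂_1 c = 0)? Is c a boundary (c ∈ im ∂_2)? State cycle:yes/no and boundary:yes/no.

cycle:yes boundary:no

n_0=8 n_1=18 n_2=10  [Q]
∂1: piv[ak,at,aw,ax,dh,dk,dn] rk=7  ker:dw,hn,hw,kn,kt,kx,nt,nw,nx,tw,tx
∂2: piv[akt,akx,atx,dhn,dhw,dnw,knt,knx] rk=8  ker:hnw,ktx
∂1c = 0
c vs im∂2: residual ≠ 0 ⇒ not boundary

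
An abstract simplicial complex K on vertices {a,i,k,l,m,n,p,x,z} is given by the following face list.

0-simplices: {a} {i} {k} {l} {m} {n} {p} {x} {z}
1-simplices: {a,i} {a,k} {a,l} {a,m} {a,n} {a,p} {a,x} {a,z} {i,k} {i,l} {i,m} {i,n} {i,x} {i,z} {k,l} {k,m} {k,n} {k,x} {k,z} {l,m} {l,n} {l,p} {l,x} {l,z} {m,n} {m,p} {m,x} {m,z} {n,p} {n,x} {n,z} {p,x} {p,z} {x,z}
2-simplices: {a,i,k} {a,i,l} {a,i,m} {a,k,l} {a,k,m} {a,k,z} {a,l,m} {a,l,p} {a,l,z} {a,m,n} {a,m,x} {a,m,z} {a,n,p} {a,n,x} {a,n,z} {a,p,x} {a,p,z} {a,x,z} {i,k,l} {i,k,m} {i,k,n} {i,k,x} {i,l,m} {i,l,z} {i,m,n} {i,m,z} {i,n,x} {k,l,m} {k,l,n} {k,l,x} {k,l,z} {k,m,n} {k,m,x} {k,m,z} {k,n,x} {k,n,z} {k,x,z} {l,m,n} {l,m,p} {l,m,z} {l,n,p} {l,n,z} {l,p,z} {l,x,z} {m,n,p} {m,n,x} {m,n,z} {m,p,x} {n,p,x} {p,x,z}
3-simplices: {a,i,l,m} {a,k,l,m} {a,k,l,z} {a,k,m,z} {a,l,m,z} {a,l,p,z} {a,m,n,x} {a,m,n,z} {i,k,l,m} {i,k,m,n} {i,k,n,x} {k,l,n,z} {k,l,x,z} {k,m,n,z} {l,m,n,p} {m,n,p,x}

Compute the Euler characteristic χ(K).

n_0=9 n_1=34 n_2=50 n_3=16
χ=+9−34+50−16=9

χ(K)=9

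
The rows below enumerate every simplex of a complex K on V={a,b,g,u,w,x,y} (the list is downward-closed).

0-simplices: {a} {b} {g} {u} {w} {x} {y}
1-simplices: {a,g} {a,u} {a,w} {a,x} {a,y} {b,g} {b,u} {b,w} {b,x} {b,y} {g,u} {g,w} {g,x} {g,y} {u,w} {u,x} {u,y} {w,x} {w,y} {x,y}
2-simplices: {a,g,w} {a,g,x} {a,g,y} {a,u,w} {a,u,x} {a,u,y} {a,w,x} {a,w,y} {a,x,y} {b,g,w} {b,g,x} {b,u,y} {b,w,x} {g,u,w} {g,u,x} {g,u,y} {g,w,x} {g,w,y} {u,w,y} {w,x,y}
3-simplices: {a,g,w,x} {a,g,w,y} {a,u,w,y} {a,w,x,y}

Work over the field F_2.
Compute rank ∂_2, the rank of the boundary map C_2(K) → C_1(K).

n_0=7 n_1=20 n_2=20 n_3=4  [Z2]
∂1: piv[ag,au,aw,ax,ay,bg] rk=6  ker:bu,bw,bx,by,gu,gw,gx,gy,uw,ux,uy,wx,wy,xy
∂2: piv[agw,agx,agy,auw,aux,auy,awx,awy,axy,bgw,bgx,buy,guw] rk=13  ker:bwx,gux,guy,gwx,gwy,uwy,wxy
∂3: piv[agwx,agwy,auwy,awxy] rk=4
rk∂_2=13

rank∂_2=13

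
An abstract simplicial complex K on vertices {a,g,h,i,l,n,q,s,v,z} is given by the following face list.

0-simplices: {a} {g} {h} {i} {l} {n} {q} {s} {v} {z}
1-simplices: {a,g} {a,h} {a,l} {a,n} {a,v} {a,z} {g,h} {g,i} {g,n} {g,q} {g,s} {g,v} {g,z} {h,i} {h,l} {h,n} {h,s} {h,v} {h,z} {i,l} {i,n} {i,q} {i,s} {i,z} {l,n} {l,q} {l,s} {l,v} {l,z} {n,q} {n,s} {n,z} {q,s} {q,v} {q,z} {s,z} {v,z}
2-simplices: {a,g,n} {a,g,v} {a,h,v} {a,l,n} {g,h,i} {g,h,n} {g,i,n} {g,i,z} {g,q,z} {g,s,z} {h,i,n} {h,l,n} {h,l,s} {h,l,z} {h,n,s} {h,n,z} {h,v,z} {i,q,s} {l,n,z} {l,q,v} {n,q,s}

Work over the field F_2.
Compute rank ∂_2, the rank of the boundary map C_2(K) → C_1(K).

rank∂_2=19

n_0=10 n_1=37 n_2=21  [Z2]
∂1: piv[ag,ah,al,an,av,az,gi,gq,gs] rk=9  ker:gh,gn,gv,gz,hi,hl,hn,hs,hv,hz,il,in,iq,is,iz,ln,lq,ls,lv,lz,nq,ns,nz,qs,qv,qz,sz,vz
∂2: piv[agn,agv,ahv,aln,ghi,ghn,gin,giz,gqz,gsz,hln,hls,hlz,hns,hnz,hvz,iqs,lqv,nqs] rk=19  ker:hin,lnz
rk∂_2=19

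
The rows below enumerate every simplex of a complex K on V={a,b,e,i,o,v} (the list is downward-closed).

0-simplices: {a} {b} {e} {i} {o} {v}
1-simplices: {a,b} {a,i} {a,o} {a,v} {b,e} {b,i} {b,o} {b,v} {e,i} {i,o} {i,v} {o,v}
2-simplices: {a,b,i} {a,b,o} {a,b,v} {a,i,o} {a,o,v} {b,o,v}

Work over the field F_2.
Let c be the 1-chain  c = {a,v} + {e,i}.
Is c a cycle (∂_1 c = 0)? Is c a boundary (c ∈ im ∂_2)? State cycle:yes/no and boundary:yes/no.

n_0=6 n_1=12 n_2=6  [Z2]
∂1: piv[ab,ai,ao,av,be] rk=5  ker:bi,bo,bv,ei,io,iv,ov
∂2: piv[abi,abo,abv,aio,aov] rk=5  ker:bov
∂1c = {a} + {e} + {i} + {v}

cycle:no boundary:no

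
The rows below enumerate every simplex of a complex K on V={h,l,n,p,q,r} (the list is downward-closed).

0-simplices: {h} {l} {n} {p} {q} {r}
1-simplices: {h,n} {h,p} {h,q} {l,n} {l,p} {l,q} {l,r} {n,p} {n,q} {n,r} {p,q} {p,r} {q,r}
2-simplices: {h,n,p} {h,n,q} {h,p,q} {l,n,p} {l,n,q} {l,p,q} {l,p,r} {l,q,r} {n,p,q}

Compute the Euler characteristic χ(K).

χ(K)=2

n_0=6 n_1=13 n_2=9
χ=+6−13+9=2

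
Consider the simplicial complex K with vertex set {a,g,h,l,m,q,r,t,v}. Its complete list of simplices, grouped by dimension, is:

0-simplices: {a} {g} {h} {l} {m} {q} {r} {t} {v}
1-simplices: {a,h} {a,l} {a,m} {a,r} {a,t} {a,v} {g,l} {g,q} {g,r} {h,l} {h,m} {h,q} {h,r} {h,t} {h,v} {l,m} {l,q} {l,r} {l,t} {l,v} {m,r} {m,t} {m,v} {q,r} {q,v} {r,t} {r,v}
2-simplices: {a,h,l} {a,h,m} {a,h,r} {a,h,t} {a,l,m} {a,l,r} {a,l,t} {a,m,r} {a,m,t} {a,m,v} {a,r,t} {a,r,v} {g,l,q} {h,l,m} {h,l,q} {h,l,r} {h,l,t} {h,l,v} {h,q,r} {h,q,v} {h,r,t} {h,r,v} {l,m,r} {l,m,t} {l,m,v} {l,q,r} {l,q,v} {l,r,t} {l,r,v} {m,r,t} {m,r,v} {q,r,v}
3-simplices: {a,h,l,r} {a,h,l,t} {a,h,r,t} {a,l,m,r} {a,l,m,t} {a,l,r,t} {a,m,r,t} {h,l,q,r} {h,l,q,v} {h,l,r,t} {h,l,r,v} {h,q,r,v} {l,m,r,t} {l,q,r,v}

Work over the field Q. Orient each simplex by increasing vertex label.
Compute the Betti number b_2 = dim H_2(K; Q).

n_0=9 n_1=27 n_2=32 n_3=14  [Q]
∂1: piv[ah,al,am,ar,at,av,gl,gq] rk=8  ker:gr,hl,hm,hq,hr,ht,hv,lm,lq,lr,lt,lv,mr,mt,mv,qr,qv,rt,rv
∂2: piv[ahl,ahm,ahr,aht,alm,alr,alt,amr,amt,amv,art,arv,glq,hlq,hlv,hqr,hqv,hrv] rk=18  ker:hlm,hlr,hlt,hrt,lmr,lmt,lmv,lqr,lqv,lrt,lrv,mrt,mrv,qrv
∂3: piv[ahlr,ahlt,ahrt,almr,almt,alrt,amrt,hlqr,hlqv,hlrv,hqrv] rk=11  ker:hlrt,lmrt,lqrv
b_2=(32−18)−11=3

b_2=3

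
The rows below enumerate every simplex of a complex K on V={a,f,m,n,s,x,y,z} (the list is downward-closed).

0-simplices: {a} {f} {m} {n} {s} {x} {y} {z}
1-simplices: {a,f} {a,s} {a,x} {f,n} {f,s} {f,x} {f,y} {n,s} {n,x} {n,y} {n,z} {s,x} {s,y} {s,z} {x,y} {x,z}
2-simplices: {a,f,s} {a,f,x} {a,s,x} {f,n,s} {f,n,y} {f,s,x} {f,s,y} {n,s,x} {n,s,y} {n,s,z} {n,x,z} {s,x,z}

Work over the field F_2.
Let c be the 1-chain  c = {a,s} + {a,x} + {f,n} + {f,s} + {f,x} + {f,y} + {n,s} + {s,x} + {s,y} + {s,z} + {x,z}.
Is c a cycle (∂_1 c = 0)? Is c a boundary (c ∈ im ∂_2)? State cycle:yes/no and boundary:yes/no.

cycle:yes boundary:yes

n_0=8 n_1=16 n_2=12  [Z2]
∂1: piv[af,as,ax,fn,fy,nz] rk=6  ker:fs,fx,ns,nx,ny,sx,sy,sz,xy,xz
∂2: piv[afs,afx,asx,fns,fny,fsy,nsx,nsz,nxz] rk=9  ker:fsx,nsy,sxz
∂1c = 0
c vs im∂2: reduces to 0 ⇒ boundary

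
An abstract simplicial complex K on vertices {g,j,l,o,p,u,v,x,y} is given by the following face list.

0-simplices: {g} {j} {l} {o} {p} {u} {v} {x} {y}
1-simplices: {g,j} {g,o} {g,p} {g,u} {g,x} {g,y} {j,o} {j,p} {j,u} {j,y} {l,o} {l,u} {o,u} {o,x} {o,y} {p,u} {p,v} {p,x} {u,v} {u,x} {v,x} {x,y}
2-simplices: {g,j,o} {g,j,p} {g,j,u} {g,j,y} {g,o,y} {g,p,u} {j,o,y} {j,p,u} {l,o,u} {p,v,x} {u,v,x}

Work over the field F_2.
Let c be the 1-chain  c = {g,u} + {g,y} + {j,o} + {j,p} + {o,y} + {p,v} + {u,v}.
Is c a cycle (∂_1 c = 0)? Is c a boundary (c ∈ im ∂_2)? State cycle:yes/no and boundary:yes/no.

cycle:yes boundary:no

n_0=9 n_1=22 n_2=11  [Z2]
∂1: piv[gj,go,gp,gu,gx,gy,lo,pv] rk=8  ker:jo,jp,ju,jy,lu,ou,ox,oy,pu,px,uv,ux,vx,xy
∂2: piv[gjo,gjp,gju,gjy,goy,gpu,lou,pvx,uvx] rk=9  ker:joy,jpu
∂1c = 0
c vs im∂2: residual ≠ 0 ⇒ not boundary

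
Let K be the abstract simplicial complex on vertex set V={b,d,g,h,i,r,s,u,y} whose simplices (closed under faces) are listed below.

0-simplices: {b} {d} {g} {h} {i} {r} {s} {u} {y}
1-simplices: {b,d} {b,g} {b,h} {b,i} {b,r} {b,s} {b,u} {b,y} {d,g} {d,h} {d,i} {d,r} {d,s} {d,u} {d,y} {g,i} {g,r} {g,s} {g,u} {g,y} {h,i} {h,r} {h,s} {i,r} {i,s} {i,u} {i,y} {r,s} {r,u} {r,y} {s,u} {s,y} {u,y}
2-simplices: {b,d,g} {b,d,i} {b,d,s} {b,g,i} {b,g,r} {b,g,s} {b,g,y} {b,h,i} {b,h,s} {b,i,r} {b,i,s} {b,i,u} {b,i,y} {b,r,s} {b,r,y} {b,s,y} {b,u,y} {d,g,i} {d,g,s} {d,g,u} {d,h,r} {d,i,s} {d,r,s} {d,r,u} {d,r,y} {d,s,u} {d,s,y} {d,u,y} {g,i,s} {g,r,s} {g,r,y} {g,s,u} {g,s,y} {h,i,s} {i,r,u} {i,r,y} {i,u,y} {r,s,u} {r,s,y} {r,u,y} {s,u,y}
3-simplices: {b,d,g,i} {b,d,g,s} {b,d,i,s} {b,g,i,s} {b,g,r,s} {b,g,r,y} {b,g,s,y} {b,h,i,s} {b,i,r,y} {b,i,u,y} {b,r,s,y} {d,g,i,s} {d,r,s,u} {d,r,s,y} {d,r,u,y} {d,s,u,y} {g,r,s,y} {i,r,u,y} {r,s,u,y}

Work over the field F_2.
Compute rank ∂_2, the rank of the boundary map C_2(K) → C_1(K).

n_0=9 n_1=33 n_2=41 n_3=19  [Z2]
∂1: piv[bd,bg,bh,bi,br,bs,bu,by] rk=8  ker:dg,dh,di,dr,ds,du,dy,gi,gr,gs,gu,gy,hi,hr,hs,ir,is,iu,iy,rs,ru,ry,su,sy,uy
∂2: piv[bdg,bdi,bds,bgi,bgr,bgs,bgy,bhi,bhs,bir,bis,biu,biy,brs,bry,bsy,buy,dgu,dhr,drs,dru,dry,dsu,duy] rk=24  ker:dgi,dgs,dis,dsy,gis,grs,gry,gsu,gsy,his,iru,iry,iuy,rsu,rsy,ruy,suy
∂3: piv[bdgi,bdgs,bdis,bgis,bgrs,bgry,bgsy,bhis,biry,biuy,brsy,drsu,drsy,druy,dsuy,iruy] rk=16  ker:dgis,grsy,rsuy
rk∂_2=24

rank∂_2=24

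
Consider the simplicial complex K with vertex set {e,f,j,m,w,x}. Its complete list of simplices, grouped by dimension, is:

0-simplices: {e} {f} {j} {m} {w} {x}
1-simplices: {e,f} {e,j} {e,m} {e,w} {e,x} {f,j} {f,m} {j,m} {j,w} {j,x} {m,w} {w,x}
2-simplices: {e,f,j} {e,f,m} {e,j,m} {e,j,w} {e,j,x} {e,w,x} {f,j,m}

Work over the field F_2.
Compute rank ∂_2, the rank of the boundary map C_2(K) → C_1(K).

n_0=6 n_1=12 n_2=7  [Z2]
∂1: piv[ef,ej,em,ew,ex] rk=5  ker:fj,fm,jm,jw,jx,mw,wx
∂2: piv[efj,efm,ejm,ejw,ejx,ewx] rk=6  ker:fjm
rk∂_2=6

rank∂_2=6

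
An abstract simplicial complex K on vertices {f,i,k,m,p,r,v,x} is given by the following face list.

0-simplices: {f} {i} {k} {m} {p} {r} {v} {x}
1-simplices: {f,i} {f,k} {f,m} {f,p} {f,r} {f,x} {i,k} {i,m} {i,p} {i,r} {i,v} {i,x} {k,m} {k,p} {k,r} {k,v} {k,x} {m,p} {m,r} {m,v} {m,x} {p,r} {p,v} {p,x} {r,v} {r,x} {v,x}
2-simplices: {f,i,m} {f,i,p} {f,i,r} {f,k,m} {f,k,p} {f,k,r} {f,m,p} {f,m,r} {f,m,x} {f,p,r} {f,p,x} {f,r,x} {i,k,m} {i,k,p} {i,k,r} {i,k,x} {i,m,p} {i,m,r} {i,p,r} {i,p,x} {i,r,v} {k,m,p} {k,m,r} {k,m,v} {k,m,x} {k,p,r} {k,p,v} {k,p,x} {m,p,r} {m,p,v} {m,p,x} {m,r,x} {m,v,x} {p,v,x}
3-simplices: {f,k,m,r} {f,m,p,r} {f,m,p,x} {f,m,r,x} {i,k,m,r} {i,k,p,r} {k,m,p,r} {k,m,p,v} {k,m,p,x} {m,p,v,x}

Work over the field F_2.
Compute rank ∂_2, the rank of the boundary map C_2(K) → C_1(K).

rank∂_2=19

n_0=8 n_1=27 n_2=34 n_3=10  [Z2]
∂1: piv[fi,fk,fm,fp,fr,fx,iv] rk=7  ker:ik,im,ip,ir,ix,km,kp,kr,kv,kx,mp,mr,mv,mx,pr,pv,px,rv,rx,vx
∂2: piv[fim,fip,fir,fkm,fkp,fkr,fmp,fmr,fmx,fpr,fpx,frx,ikm,ikx,ipx,irv,kmv,kpv,mvx] rk=19  ker:ikp,ikr,imp,imr,ipr,kmp,kmr,kmx,kpr,kpx,mpr,mpv,mpx,mrx,pvx
∂3: piv[fkmr,fmpr,fmpx,fmrx,ikmr,ikpr,kmpr,kmpv,kmpx,mpvx] rk=10
rk∂_2=19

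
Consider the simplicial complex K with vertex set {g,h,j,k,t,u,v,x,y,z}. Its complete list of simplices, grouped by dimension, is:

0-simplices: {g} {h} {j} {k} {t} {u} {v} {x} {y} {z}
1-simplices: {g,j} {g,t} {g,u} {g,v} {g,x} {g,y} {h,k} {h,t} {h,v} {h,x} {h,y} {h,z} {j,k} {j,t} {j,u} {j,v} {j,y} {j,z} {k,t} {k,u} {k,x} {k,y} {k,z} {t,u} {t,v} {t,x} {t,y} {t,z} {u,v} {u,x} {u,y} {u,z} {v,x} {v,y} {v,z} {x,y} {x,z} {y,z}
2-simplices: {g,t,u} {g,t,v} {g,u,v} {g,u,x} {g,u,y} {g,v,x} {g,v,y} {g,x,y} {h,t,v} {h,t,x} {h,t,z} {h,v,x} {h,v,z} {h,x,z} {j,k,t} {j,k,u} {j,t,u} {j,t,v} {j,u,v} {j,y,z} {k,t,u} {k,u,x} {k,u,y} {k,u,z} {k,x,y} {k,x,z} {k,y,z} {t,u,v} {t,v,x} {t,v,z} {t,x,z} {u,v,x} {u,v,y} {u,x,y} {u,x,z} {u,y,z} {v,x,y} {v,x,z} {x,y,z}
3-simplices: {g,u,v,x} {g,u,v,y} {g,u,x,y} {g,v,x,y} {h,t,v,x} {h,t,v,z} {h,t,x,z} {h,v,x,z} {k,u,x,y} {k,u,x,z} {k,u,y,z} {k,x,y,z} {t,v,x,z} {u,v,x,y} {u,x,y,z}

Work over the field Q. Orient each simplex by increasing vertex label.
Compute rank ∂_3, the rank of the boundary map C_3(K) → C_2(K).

n_0=10 n_1=38 n_2=39 n_3=15  [Q]
∂1: piv[gj,gt,gu,gv,gx,gy,hk,ht,hz] rk=9  ker:hv,hx,hy,jk,jt,ju,jv,jy,jz,kt,ku,kx,ky,kz,tu,tv,tx,ty,tz,uv,ux,uy,uz,vx,vy,vz,xy,xz,yz
∂2: piv[gtu,gtv,guv,gux,guy,gvx,gvy,gxy,htv,htx,htz,hvx,hvz,hxz,jkt,jku,jtu,jtv,jyz,kux,kuy,kuz,kxz,kyz] rk=24  ker:juv,ktu,kxy,tuv,tvx,tvz,txz,uvx,uvy,uxy,uxz,uyz,vxy,vxz,xyz
∂3: piv[guvx,guvy,guxy,gvxy,htvx,htvz,htxz,hvxz,kuxy,kuxz,kuyz,kxyz] rk=12  ker:tvxz,uvxy,uxyz
rk∂_3=12

rank∂_3=12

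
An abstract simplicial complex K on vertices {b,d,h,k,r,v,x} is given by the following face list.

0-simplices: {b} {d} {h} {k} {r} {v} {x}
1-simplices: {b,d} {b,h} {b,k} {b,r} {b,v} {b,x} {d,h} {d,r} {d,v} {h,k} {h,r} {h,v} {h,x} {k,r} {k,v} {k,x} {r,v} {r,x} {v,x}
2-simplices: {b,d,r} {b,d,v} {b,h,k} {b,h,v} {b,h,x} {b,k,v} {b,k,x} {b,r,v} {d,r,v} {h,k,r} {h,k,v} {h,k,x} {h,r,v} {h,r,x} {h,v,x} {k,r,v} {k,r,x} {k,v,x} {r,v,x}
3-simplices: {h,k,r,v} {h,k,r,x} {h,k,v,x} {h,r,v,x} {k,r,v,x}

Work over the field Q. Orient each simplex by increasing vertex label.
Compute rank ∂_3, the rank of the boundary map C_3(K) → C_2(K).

n_0=7 n_1=19 n_2=19 n_3=5  [Q]
∂1: piv[bd,bh,bk,br,bv,bx] rk=6  ker:dh,dr,dv,hk,hr,hv,hx,kr,kv,kx,rv,rx,vx
∂2: piv[bdr,bdv,bhk,bhv,bhx,bkv,bkx,brv,hkr,hrv,hrx,hvx] rk=12  ker:drv,hkv,hkx,krv,krx,kvx,rvx
∂3: piv[hkrv,hkrx,hkvx,hrvx] rk=4  ker:krvx
rk∂_3=4

rank∂_3=4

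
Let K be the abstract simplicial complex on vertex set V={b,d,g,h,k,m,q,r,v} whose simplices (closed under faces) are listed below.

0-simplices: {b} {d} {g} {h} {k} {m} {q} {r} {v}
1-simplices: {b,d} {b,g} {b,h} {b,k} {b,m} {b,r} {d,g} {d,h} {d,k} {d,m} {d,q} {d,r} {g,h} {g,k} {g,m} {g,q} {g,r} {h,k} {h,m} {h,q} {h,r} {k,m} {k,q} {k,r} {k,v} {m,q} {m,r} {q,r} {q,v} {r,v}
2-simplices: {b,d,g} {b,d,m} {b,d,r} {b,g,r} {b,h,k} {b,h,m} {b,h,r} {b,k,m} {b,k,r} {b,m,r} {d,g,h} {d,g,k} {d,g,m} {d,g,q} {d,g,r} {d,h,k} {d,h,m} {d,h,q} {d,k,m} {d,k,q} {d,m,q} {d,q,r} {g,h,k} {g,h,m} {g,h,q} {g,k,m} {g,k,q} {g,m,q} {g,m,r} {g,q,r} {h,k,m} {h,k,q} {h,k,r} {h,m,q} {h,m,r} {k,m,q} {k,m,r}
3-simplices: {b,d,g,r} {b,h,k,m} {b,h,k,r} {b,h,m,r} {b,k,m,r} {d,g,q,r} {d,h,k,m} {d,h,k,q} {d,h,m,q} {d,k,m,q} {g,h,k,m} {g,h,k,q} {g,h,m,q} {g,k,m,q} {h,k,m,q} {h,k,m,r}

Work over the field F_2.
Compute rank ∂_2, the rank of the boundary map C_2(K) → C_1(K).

n_0=9 n_1=30 n_2=37 n_3=16  [Z2]
∂1: piv[bd,bg,bh,bk,bm,br,dq,kv] rk=8  ker:dg,dh,dk,dm,dr,gh,gk,gm,gq,gr,hk,hm,hq,hr,km,kq,kr,mq,mr,qr,qv,rv
∂2: piv[bdg,bdm,bdr,bgr,bhk,bhm,bhr,bkm,bkr,bmr,dgh,dgk,dgm,dgq,dhk,dhm,dhq,dkq,dmq,dqr] rk=20  ker:dgr,dkm,ghk,ghm,ghq,gkm,gkq,gmq,gmr,gqr,hkm,hkq,hkr,hmq,hmr,kmq,kmr
∂3: piv[bdgr,bhkm,bhkr,bhmr,bkmr,dgqr,dhkm,dhkq,dhmq,dkmq,ghkm,ghkq,ghmq] rk=13  ker:gkmq,hkmq,hkmr
rk∂_2=20

rank∂_2=20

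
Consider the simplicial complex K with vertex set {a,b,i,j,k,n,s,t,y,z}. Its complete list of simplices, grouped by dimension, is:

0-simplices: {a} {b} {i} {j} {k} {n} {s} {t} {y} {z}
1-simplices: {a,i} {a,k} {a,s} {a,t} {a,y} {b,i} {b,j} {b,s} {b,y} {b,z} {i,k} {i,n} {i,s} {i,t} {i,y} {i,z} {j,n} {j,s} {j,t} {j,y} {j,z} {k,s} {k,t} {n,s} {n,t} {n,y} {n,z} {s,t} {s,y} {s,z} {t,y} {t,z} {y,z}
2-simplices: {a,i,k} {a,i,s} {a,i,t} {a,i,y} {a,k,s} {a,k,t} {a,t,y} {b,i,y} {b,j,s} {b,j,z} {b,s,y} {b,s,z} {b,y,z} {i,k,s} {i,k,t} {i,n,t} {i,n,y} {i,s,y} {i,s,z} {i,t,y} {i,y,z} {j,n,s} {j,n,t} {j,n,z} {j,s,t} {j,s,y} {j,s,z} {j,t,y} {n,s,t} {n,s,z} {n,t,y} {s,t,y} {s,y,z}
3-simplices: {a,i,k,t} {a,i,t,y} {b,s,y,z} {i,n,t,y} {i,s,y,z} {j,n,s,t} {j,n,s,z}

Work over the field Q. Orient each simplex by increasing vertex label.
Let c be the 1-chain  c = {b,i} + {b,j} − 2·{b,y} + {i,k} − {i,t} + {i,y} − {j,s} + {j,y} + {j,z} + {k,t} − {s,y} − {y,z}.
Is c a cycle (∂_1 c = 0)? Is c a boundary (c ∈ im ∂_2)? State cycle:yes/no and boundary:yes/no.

n_0=10 n_1=33 n_2=33 n_3=7  [Q]
∂1: piv[ai,ak,as,at,ay,bi,bj,bz,in] rk=9  ker:bs,by,ik,is,it,iy,iz,jn,js,jt,jy,jz,ks,kt,ns,nt,ny,nz,st,sy,sz,ty,tz,yz
∂2: piv[aik,ais,ait,aiy,aks,akt,aty,biy,bjs,bjz,bsy,bsz,byz,int,iny,isy,isz,jns,jnt,jnz,jst,jsy,jty] rk=23  ker:iks,ikt,ity,iyz,jsz,nst,nsz,nty,sty,syz
∂3: piv[aikt,aity,bsyz,inty,isyz,jnst,jnsz] rk=7
∂1c = 0
c vs im∂2: reduces to 0 ⇒ boundary

cycle:yes boundary:yes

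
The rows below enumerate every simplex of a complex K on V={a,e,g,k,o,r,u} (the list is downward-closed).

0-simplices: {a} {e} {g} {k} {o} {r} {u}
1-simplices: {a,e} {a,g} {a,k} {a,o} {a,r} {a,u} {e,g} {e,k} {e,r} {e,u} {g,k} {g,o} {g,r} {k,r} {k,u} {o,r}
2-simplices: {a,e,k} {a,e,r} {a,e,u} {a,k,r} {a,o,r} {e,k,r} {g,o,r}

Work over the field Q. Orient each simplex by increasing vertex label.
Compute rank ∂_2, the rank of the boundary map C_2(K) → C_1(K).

rank∂_2=6

n_0=7 n_1=16 n_2=7  [Q]
∂1: piv[ae,ag,ak,ao,ar,au] rk=6  ker:eg,ek,er,eu,gk,go,gr,kr,ku,or
∂2: piv[aek,aer,aeu,akr,aor,gor] rk=6  ker:ekr
rk∂_2=6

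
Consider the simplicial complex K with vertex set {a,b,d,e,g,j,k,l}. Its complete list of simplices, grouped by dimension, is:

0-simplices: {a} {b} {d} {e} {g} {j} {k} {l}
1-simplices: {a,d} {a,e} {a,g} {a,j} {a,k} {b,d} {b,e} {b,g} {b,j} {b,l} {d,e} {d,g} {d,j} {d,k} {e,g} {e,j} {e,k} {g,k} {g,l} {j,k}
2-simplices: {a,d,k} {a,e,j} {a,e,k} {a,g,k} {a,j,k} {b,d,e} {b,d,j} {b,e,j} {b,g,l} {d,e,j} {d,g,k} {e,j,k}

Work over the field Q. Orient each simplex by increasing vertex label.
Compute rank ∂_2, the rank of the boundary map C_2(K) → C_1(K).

rank∂_2=10

n_0=8 n_1=20 n_2=12  [Q]
∂1: piv[ad,ae,ag,aj,ak,bd,bl] rk=7  ker:be,bg,bj,de,dg,dj,dk,eg,ej,ek,gk,gl,jk
∂2: piv[adk,aej,aek,agk,ajk,bde,bdj,bej,bgl,dgk] rk=10  ker:dej,ejk
rk∂_2=10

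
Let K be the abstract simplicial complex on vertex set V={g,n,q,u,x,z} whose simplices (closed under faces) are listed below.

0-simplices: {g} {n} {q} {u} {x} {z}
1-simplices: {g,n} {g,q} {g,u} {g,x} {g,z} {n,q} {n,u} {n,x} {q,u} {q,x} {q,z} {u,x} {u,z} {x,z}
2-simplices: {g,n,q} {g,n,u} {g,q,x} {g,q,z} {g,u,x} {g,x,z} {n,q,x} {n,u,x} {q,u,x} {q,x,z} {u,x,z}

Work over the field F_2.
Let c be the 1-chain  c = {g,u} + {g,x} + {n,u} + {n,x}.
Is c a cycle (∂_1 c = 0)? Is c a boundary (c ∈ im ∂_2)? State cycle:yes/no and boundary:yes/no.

cycle:yes boundary:yes

n_0=6 n_1=14 n_2=11  [Z2]
∂1: piv[gn,gq,gu,gx,gz] rk=5  ker:nq,nu,nx,qu,qx,qz,ux,uz,xz
∂2: piv[gnq,gnu,gqx,gqz,gux,gxz,nqx,qux,uxz] rk=9  ker:nux,qxz
∂1c = 0
c vs im∂2: reduces to 0 ⇒ boundary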